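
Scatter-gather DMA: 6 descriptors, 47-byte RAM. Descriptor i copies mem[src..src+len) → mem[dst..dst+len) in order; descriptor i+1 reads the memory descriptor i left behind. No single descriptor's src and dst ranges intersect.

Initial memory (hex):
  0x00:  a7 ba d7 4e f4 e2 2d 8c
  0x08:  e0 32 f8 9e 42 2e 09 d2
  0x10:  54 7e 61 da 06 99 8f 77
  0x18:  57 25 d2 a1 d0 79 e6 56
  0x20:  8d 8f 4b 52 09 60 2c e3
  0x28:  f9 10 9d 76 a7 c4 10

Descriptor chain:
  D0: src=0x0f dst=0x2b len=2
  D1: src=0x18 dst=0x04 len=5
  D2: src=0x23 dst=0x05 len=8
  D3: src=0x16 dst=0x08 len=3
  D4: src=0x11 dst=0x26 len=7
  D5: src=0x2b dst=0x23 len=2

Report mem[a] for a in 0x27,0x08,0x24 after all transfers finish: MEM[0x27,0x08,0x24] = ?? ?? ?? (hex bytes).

MEM[0x27,0x08,0x24] = 61 8f 77

  after D0: wrote 2B at 0x2b = d254
  after D1: wrote 5B at 0x04 = 5725d2a1d0
  after D2: wrote 8B at 0x05 = 5209602ce3f9109d
  after D3: wrote 3B at 0x08 = 8f7757
  after D4: wrote 7B at 0x26 = 7e61da06998f77
  after D5: wrote 2B at 0x23 = 8f77
query mem[0x27]=0x61, mem[0x08]=0x8f, mem[0x24]=0x77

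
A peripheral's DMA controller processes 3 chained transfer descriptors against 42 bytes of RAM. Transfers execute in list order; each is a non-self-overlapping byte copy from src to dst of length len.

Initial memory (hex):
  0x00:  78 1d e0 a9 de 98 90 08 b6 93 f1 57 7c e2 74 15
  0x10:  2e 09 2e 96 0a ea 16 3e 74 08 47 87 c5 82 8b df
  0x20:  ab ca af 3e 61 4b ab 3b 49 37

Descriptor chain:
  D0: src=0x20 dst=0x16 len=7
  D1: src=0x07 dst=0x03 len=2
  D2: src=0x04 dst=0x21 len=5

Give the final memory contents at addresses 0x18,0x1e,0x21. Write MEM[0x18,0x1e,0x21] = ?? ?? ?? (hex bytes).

D0: mem[0x16..0x1c] <- [ab ca af 3e 61 4b ab]
D1: mem[0x03..0x04] <- [08 b6]
D2: mem[0x21..0x25] <- [b6 98 90 08 b6]
query mem[0x18]=0xaf, mem[0x1e]=0x8b, mem[0x21]=0xb6

MEM[0x18,0x1e,0x21] = af 8b b6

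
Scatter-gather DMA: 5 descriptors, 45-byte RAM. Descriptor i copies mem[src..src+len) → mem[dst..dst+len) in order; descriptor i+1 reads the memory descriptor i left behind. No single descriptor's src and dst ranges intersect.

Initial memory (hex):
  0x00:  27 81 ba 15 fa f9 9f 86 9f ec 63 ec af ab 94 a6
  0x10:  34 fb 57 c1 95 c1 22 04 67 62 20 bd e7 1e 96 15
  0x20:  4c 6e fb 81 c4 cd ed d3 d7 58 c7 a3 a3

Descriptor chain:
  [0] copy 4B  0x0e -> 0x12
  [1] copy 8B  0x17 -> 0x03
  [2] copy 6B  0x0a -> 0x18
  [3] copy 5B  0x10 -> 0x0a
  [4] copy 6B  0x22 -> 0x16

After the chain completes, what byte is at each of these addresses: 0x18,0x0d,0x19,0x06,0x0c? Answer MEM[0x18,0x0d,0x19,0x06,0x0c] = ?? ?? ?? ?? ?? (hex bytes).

[0] 0x0e->0x12 len=4 : 94 a6 34 fb
[1] 0x17->0x03 len=8 : 04 67 62 20 bd e7 1e 96
[2] 0x0a->0x18 len=6 : 96 ec af ab 94 a6
[3] 0x10->0x0a len=5 : 34 fb 94 a6 34
[4] 0x22->0x16 len=6 : fb 81 c4 cd ed d3
query mem[0x18]=0xc4, mem[0x0d]=0xa6, mem[0x19]=0xcd, mem[0x06]=0x20, mem[0x0c]=0x94

MEM[0x18,0x0d,0x19,0x06,0x0c] = c4 a6 cd 20 94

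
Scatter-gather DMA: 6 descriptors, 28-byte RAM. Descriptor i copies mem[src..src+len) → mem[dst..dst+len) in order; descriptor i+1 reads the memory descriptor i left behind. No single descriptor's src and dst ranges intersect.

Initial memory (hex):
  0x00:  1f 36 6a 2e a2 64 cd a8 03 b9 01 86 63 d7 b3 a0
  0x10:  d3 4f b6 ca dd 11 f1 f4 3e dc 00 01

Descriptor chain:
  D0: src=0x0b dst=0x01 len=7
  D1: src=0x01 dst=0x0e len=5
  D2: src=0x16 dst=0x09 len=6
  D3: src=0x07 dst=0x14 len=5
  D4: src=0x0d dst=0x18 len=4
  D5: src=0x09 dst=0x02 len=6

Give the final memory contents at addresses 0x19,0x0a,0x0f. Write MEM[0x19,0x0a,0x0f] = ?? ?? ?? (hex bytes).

MEM[0x19,0x0a,0x0f] = 01 f4 63

[0] 0x0b->0x01 len=7 : 86 63 d7 b3 a0 d3 4f
[1] 0x01->0x0e len=5 : 86 63 d7 b3 a0
[2] 0x16->0x09 len=6 : f1 f4 3e dc 00 01
[3] 0x07->0x14 len=5 : 4f 03 f1 f4 3e
[4] 0x0d->0x18 len=4 : 00 01 63 d7
[5] 0x09->0x02 len=6 : f1 f4 3e dc 00 01
query mem[0x19]=0x01, mem[0x0a]=0xf4, mem[0x0f]=0x63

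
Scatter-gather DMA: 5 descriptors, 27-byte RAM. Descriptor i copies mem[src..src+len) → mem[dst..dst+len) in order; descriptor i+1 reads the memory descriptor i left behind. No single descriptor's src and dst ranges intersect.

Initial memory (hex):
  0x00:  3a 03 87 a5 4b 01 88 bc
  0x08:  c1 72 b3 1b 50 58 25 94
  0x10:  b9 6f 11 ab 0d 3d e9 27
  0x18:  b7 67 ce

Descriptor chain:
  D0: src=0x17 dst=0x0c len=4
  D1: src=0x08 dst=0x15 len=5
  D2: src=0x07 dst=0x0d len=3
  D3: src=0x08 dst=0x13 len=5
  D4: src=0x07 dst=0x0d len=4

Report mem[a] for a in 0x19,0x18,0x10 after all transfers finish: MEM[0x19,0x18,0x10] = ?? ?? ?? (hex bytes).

MEM[0x19,0x18,0x10] = 27 1b b3

[0] 0x17->0x0c len=4 : 27 b7 67 ce
[1] 0x08->0x15 len=5 : c1 72 b3 1b 27
[2] 0x07->0x0d len=3 : bc c1 72
[3] 0x08->0x13 len=5 : c1 72 b3 1b 27
[4] 0x07->0x0d len=4 : bc c1 72 b3
query mem[0x19]=0x27, mem[0x18]=0x1b, mem[0x10]=0xb3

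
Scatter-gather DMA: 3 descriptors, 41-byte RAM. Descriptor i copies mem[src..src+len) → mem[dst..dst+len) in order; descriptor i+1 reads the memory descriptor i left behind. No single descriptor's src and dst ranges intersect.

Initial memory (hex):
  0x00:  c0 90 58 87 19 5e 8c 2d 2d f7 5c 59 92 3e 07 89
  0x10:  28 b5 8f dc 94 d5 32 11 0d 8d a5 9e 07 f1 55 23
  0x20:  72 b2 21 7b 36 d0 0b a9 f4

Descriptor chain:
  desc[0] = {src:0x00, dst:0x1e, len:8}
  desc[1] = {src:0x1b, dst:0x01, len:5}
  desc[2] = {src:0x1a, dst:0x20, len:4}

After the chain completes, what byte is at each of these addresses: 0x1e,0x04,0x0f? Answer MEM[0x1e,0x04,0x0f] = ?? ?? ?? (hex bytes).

#0 dst[0x1e+8] := {0xc0,0x90,0x58,0x87,0x19,0x5e,0x8c,0x2d}
#1 dst[0x01+5] := {0x9e,0x07,0xf1,0xc0,0x90}
#2 dst[0x20+4] := {0xa5,0x9e,0x07,0xf1}
query mem[0x1e]=0xc0, mem[0x04]=0xc0, mem[0x0f]=0x89

MEM[0x1e,0x04,0x0f] = c0 c0 89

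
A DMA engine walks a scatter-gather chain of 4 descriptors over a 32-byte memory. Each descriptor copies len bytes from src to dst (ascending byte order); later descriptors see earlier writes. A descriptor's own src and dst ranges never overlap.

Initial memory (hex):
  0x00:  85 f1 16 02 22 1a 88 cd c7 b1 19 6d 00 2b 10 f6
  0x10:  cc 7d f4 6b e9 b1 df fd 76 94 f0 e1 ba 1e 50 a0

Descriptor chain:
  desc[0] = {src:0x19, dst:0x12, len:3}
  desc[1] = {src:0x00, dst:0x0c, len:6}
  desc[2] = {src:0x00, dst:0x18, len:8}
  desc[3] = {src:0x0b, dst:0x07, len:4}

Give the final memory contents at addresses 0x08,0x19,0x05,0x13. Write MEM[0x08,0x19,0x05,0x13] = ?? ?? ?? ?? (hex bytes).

  after D0: wrote 3B at 0x12 = 94f0e1
  after D1: wrote 6B at 0x0c = 85f11602221a
  after D2: wrote 8B at 0x18 = 85f11602221a88cd
  after D3: wrote 4B at 0x07 = 6d85f116
query mem[0x08]=0x85, mem[0x19]=0xf1, mem[0x05]=0x1a, mem[0x13]=0xf0

MEM[0x08,0x19,0x05,0x13] = 85 f1 1a f0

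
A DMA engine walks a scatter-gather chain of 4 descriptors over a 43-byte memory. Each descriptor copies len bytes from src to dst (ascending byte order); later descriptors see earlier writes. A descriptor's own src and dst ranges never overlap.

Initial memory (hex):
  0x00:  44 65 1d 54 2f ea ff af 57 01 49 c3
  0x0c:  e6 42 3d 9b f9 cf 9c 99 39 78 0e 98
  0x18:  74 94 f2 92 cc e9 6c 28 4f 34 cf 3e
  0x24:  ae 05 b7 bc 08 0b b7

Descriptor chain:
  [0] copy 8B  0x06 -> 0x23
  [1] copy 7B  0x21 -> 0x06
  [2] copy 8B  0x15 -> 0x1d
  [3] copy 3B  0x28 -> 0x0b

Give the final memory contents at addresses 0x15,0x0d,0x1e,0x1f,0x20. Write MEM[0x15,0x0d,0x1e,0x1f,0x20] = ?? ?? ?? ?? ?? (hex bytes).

MEM[0x15,0x0d,0x1e,0x1f,0x20] = 78 42 0e 98 74

[0] 0x06->0x23 len=8 : ff af 57 01 49 c3 e6 42
[1] 0x21->0x06 len=7 : 34 cf ff af 57 01 49
[2] 0x15->0x1d len=8 : 78 0e 98 74 94 f2 92 cc
[3] 0x28->0x0b len=3 : c3 e6 42
query mem[0x15]=0x78, mem[0x0d]=0x42, mem[0x1e]=0x0e, mem[0x1f]=0x98, mem[0x20]=0x74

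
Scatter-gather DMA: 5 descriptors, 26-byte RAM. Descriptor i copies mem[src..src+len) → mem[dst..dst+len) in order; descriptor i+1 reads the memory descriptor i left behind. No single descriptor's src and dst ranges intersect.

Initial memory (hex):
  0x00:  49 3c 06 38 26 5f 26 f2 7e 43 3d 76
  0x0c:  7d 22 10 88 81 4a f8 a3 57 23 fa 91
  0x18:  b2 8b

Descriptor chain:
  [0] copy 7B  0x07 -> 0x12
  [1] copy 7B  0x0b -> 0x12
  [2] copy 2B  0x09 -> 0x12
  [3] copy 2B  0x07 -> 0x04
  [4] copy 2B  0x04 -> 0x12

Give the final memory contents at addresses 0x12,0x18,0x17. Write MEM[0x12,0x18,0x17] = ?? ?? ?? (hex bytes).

MEM[0x12,0x18,0x17] = f2 4a 81

D0: mem[0x12..0x18] <- [f2 7e 43 3d 76 7d 22]
D1: mem[0x12..0x18] <- [76 7d 22 10 88 81 4a]
D2: mem[0x12..0x13] <- [43 3d]
D3: mem[0x04..0x05] <- [f2 7e]
D4: mem[0x12..0x13] <- [f2 7e]
query mem[0x12]=0xf2, mem[0x18]=0x4a, mem[0x17]=0x81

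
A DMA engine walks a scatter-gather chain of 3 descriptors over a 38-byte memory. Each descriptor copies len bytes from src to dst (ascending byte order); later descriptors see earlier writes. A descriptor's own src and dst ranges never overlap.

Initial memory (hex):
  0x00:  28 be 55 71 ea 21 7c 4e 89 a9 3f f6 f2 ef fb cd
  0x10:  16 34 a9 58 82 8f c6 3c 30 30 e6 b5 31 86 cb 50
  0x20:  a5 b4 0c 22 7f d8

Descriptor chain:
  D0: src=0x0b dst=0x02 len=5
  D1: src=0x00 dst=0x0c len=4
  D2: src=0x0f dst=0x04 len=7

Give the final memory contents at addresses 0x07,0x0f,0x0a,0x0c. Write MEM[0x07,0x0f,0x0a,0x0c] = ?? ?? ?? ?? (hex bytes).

  after D0: wrote 5B at 0x02 = f6f2effbcd
  after D1: wrote 4B at 0x0c = 28bef6f2
  after D2: wrote 7B at 0x04 = f21634a958828f
query mem[0x07]=0xa9, mem[0x0f]=0xf2, mem[0x0a]=0x8f, mem[0x0c]=0x28

MEM[0x07,0x0f,0x0a,0x0c] = a9 f2 8f 28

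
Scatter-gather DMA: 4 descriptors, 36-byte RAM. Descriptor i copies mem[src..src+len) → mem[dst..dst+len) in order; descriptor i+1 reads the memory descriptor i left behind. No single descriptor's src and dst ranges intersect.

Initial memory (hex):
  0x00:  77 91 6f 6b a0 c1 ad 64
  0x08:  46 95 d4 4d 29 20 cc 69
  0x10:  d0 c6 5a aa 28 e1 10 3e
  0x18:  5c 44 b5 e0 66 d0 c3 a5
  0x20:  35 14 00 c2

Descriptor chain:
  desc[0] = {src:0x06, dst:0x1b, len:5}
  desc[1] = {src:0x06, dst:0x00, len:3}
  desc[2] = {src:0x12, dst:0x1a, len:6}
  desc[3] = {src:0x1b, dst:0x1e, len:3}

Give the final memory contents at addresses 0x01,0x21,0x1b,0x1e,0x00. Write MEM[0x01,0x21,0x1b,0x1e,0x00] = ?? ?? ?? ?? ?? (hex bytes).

MEM[0x01,0x21,0x1b,0x1e,0x00] = 64 14 aa aa ad

[0] 0x06->0x1b len=5 : ad 64 46 95 d4
[1] 0x06->0x00 len=3 : ad 64 46
[2] 0x12->0x1a len=6 : 5a aa 28 e1 10 3e
[3] 0x1b->0x1e len=3 : aa 28 e1
query mem[0x01]=0x64, mem[0x21]=0x14, mem[0x1b]=0xaa, mem[0x1e]=0xaa, mem[0x00]=0xad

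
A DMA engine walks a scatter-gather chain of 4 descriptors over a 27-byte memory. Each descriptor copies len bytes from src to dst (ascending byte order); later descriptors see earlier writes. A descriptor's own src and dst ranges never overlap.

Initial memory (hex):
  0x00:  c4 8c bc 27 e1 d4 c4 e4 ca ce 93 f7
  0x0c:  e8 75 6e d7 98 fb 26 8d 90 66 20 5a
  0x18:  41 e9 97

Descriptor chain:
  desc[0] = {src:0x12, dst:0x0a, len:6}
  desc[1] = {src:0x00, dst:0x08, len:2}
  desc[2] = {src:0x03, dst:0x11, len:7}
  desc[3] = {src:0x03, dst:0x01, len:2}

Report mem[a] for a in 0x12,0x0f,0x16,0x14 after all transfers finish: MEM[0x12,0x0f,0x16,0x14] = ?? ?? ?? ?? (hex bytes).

D0: mem[0x0a..0x0f] <- [26 8d 90 66 20 5a]
D1: mem[0x08..0x09] <- [c4 8c]
D2: mem[0x11..0x17] <- [27 e1 d4 c4 e4 c4 8c]
D3: mem[0x01..0x02] <- [27 e1]
query mem[0x12]=0xe1, mem[0x0f]=0x5a, mem[0x16]=0xc4, mem[0x14]=0xc4

MEM[0x12,0x0f,0x16,0x14] = e1 5a c4 c4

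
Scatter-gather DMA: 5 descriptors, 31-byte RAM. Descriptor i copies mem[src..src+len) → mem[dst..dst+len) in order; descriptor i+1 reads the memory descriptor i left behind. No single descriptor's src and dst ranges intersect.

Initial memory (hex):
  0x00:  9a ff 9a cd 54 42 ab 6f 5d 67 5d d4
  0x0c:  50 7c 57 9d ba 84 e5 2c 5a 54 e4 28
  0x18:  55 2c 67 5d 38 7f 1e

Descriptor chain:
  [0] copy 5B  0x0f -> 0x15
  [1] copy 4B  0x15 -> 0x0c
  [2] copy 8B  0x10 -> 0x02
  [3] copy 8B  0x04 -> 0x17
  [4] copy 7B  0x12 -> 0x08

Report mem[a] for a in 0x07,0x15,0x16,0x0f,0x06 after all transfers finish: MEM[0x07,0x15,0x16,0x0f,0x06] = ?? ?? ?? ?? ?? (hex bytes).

D0: mem[0x15..0x19] <- [9d ba 84 e5 2c]
D1: mem[0x0c..0x0f] <- [9d ba 84 e5]
D2: mem[0x02..0x09] <- [ba 84 e5 2c 5a 9d ba 84]
D3: mem[0x17..0x1e] <- [e5 2c 5a 9d ba 84 5d d4]
D4: mem[0x08..0x0e] <- [e5 2c 5a 9d ba e5 2c]
query mem[0x07]=0x9d, mem[0x15]=0x9d, mem[0x16]=0xba, mem[0x0f]=0xe5, mem[0x06]=0x5a

MEM[0x07,0x15,0x16,0x0f,0x06] = 9d 9d ba e5 5a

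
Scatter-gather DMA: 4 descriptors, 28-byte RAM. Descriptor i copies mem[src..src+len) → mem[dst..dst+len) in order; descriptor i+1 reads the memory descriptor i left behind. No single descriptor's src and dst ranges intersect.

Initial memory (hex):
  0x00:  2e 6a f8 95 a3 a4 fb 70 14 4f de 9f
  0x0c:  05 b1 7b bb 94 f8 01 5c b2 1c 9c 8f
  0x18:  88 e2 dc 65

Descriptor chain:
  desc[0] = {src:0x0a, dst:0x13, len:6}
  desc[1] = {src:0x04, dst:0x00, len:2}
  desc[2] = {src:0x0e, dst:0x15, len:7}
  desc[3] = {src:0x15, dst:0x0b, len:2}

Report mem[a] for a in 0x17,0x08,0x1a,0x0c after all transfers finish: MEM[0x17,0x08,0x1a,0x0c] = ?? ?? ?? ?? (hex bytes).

MEM[0x17,0x08,0x1a,0x0c] = 94 14 de bb

D0: mem[0x13..0x18] <- [de 9f 05 b1 7b bb]
D1: mem[0x00..0x01] <- [a3 a4]
D2: mem[0x15..0x1b] <- [7b bb 94 f8 01 de 9f]
D3: mem[0x0b..0x0c] <- [7b bb]
query mem[0x17]=0x94, mem[0x08]=0x14, mem[0x1a]=0xde, mem[0x0c]=0xbb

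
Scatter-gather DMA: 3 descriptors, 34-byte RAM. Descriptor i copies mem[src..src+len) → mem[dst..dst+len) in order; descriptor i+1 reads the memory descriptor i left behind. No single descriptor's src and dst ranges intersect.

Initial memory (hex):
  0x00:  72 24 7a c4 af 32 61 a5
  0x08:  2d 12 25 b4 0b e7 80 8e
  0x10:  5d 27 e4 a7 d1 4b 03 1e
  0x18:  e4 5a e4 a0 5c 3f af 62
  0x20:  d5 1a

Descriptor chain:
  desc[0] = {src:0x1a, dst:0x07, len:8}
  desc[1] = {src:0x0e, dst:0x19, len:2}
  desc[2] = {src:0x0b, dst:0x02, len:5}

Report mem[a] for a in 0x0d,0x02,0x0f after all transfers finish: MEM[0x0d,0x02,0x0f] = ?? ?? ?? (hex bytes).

MEM[0x0d,0x02,0x0f] = d5 af 8e

[0] 0x1a->0x07 len=8 : e4 a0 5c 3f af 62 d5 1a
[1] 0x0e->0x19 len=2 : 1a 8e
[2] 0x0b->0x02 len=5 : af 62 d5 1a 8e
query mem[0x0d]=0xd5, mem[0x02]=0xaf, mem[0x0f]=0x8e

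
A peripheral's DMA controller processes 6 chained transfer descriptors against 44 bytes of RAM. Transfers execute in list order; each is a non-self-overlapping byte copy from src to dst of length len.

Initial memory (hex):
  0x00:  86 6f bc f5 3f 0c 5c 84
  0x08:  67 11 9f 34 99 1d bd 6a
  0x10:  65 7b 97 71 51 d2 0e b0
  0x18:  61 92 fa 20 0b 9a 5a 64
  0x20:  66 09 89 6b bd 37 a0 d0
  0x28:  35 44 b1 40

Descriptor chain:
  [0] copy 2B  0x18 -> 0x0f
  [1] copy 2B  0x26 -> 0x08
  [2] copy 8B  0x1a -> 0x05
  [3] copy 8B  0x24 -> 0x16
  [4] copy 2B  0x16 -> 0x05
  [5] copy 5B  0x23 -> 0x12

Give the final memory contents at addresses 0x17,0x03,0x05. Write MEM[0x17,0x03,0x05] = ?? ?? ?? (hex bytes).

  after D0: wrote 2B at 0x0f = 6192
  after D1: wrote 2B at 0x08 = a0d0
  after D2: wrote 8B at 0x05 = fa200b9a5a646609
  after D3: wrote 8B at 0x16 = bd37a0d03544b140
  after D4: wrote 2B at 0x05 = bd37
  after D5: wrote 5B at 0x12 = 6bbd37a0d0
query mem[0x17]=0x37, mem[0x03]=0xf5, mem[0x05]=0xbd

MEM[0x17,0x03,0x05] = 37 f5 bd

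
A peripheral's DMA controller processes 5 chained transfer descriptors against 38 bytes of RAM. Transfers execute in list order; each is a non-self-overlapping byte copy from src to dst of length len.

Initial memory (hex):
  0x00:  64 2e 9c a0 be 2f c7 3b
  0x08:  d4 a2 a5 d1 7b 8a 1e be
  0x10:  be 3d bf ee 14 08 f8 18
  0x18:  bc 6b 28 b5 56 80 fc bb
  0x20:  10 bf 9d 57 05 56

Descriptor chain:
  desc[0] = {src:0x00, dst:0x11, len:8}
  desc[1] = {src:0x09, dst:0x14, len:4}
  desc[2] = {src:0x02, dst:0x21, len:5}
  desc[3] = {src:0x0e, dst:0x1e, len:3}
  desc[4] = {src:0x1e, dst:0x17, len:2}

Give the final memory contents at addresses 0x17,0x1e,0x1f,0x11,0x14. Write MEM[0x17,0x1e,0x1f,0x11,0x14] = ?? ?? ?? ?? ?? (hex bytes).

MEM[0x17,0x1e,0x1f,0x11,0x14] = 1e 1e be 64 a2

D0: mem[0x11..0x18] <- [64 2e 9c a0 be 2f c7 3b]
D1: mem[0x14..0x17] <- [a2 a5 d1 7b]
D2: mem[0x21..0x25] <- [9c a0 be 2f c7]
D3: mem[0x1e..0x20] <- [1e be be]
D4: mem[0x17..0x18] <- [1e be]
query mem[0x17]=0x1e, mem[0x1e]=0x1e, mem[0x1f]=0xbe, mem[0x11]=0x64, mem[0x14]=0xa2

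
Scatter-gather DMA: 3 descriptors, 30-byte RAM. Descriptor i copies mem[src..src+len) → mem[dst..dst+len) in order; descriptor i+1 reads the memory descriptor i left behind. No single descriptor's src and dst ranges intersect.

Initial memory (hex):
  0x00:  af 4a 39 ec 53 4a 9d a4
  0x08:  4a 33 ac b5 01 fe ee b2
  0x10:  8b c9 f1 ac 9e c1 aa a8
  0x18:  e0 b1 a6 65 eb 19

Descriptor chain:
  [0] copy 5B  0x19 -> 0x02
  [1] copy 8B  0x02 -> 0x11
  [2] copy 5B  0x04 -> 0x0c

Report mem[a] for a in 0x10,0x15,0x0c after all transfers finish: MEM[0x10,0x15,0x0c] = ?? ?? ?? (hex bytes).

MEM[0x10,0x15,0x0c] = 4a 19 65

#0 dst[0x02+5] := {0xb1,0xa6,0x65,0xeb,0x19}
#1 dst[0x11+8] := {0xb1,0xa6,0x65,0xeb,0x19,0xa4,0x4a,0x33}
#2 dst[0x0c+5] := {0x65,0xeb,0x19,0xa4,0x4a}
query mem[0x10]=0x4a, mem[0x15]=0x19, mem[0x0c]=0x65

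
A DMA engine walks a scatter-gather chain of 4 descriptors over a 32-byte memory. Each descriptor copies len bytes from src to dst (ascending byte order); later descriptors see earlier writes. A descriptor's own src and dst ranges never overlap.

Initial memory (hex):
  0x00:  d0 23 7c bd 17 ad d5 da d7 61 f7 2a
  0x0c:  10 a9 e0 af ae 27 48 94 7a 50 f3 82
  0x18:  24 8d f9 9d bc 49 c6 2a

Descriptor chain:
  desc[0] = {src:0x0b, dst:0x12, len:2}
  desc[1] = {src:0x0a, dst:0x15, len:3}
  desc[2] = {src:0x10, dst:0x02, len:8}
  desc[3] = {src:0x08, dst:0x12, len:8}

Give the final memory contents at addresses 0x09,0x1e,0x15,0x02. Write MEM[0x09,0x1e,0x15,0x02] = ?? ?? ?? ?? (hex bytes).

#0 dst[0x12+2] := {0x2a,0x10}
#1 dst[0x15+3] := {0xf7,0x2a,0x10}
#2 dst[0x02+8] := {0xae,0x27,0x2a,0x10,0x7a,0xf7,0x2a,0x10}
#3 dst[0x12+8] := {0x2a,0x10,0xf7,0x2a,0x10,0xa9,0xe0,0xaf}
query mem[0x09]=0x10, mem[0x1e]=0xc6, mem[0x15]=0x2a, mem[0x02]=0xae

MEM[0x09,0x1e,0x15,0x02] = 10 c6 2a ae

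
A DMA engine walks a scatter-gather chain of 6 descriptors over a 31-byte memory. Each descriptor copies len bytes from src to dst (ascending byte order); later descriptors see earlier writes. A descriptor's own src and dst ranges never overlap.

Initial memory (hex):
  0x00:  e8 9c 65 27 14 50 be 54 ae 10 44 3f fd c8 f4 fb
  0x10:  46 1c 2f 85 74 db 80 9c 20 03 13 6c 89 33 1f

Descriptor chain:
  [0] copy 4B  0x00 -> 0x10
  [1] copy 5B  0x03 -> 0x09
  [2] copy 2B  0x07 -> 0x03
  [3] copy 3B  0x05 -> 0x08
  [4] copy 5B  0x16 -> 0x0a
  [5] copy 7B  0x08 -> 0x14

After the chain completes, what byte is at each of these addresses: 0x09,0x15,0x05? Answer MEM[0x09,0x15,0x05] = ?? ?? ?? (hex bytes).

MEM[0x09,0x15,0x05] = be be 50

D0: mem[0x10..0x13] <- [e8 9c 65 27]
D1: mem[0x09..0x0d] <- [27 14 50 be 54]
D2: mem[0x03..0x04] <- [54 ae]
D3: mem[0x08..0x0a] <- [50 be 54]
D4: mem[0x0a..0x0e] <- [80 9c 20 03 13]
D5: mem[0x14..0x1a] <- [50 be 80 9c 20 03 13]
query mem[0x09]=0xbe, mem[0x15]=0xbe, mem[0x05]=0x50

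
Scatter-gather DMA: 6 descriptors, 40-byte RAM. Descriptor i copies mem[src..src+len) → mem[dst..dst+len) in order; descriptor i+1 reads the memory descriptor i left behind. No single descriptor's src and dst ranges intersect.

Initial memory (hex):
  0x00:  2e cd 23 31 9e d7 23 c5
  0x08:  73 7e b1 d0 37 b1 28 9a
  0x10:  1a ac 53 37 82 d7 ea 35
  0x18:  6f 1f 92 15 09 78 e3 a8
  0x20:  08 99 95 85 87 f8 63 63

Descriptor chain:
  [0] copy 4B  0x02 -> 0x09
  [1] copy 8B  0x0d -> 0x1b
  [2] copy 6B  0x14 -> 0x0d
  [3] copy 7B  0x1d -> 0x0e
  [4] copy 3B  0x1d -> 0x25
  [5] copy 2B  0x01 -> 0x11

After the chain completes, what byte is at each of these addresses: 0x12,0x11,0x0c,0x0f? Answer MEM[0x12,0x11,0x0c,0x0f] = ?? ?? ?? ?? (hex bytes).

#0 dst[0x09+4] := {0x23,0x31,0x9e,0xd7}
#1 dst[0x1b+8] := {0xb1,0x28,0x9a,0x1a,0xac,0x53,0x37,0x82}
#2 dst[0x0d+6] := {0x82,0xd7,0xea,0x35,0x6f,0x1f}
#3 dst[0x0e+7] := {0x9a,0x1a,0xac,0x53,0x37,0x82,0x85}
#4 dst[0x25+3] := {0x9a,0x1a,0xac}
#5 dst[0x11+2] := {0xcd,0x23}
query mem[0x12]=0x23, mem[0x11]=0xcd, mem[0x0c]=0xd7, mem[0x0f]=0x1a

MEM[0x12,0x11,0x0c,0x0f] = 23 cd d7 1a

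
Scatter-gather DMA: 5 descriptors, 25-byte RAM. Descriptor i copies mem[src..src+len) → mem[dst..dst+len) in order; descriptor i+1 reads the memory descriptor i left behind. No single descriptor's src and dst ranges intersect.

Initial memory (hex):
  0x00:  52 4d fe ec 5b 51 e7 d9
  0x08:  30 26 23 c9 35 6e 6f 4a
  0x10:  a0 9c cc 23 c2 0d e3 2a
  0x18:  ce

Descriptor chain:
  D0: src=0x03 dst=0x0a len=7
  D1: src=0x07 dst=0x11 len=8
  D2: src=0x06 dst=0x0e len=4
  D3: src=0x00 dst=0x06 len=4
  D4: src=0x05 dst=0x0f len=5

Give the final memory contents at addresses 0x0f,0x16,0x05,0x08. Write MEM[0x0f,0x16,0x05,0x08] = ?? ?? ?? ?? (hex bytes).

  after D0: wrote 7B at 0x0a = ec5b51e7d93026
  after D1: wrote 8B at 0x11 = d93026ec5b51e7d9
  after D2: wrote 4B at 0x0e = e7d93026
  after D3: wrote 4B at 0x06 = 524dfeec
  after D4: wrote 5B at 0x0f = 51524dfeec
query mem[0x0f]=0x51, mem[0x16]=0x51, mem[0x05]=0x51, mem[0x08]=0xfe

MEM[0x0f,0x16,0x05,0x08] = 51 51 51 fe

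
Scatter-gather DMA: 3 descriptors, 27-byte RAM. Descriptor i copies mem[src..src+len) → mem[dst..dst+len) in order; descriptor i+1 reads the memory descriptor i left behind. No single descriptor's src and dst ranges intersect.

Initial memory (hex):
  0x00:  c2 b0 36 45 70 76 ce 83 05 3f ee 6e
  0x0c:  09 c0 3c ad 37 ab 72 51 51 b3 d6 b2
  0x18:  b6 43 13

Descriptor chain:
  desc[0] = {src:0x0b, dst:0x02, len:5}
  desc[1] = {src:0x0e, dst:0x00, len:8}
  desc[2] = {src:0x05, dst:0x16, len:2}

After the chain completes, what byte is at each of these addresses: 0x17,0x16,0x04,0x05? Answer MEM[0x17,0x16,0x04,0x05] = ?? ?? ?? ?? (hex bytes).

MEM[0x17,0x16,0x04,0x05] = 51 51 72 51

#0 dst[0x02+5] := {0x6e,0x09,0xc0,0x3c,0xad}
#1 dst[0x00+8] := {0x3c,0xad,0x37,0xab,0x72,0x51,0x51,0xb3}
#2 dst[0x16+2] := {0x51,0x51}
query mem[0x17]=0x51, mem[0x16]=0x51, mem[0x04]=0x72, mem[0x05]=0x51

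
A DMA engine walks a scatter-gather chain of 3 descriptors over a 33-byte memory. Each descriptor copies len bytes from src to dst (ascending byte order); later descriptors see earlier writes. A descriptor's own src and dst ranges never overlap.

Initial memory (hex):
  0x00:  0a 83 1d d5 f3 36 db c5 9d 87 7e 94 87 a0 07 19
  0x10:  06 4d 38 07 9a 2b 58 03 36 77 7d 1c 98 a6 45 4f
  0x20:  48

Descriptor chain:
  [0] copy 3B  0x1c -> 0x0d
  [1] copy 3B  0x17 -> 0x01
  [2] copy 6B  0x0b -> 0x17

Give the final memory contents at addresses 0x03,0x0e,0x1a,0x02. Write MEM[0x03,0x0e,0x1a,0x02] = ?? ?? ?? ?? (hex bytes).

D0: mem[0x0d..0x0f] <- [98 a6 45]
D1: mem[0x01..0x03] <- [03 36 77]
D2: mem[0x17..0x1c] <- [94 87 98 a6 45 06]
query mem[0x03]=0x77, mem[0x0e]=0xa6, mem[0x1a]=0xa6, mem[0x02]=0x36

MEM[0x03,0x0e,0x1a,0x02] = 77 a6 a6 36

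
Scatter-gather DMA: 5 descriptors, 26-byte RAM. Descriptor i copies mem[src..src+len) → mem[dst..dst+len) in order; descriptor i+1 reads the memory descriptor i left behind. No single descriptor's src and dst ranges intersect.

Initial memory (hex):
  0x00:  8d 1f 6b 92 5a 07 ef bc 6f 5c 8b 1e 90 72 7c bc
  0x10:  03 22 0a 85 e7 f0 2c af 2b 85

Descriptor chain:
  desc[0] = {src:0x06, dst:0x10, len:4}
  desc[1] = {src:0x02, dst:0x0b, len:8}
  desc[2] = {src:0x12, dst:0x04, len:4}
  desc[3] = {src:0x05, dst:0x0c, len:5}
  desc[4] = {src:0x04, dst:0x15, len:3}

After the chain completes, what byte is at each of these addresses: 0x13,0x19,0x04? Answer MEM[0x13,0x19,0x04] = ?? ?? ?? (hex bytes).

#0 dst[0x10+4] := {0xef,0xbc,0x6f,0x5c}
#1 dst[0x0b+8] := {0x6b,0x92,0x5a,0x07,0xef,0xbc,0x6f,0x5c}
#2 dst[0x04+4] := {0x5c,0x5c,0xe7,0xf0}
#3 dst[0x0c+5] := {0x5c,0xe7,0xf0,0x6f,0x5c}
#4 dst[0x15+3] := {0x5c,0x5c,0xe7}
query mem[0x13]=0x5c, mem[0x19]=0x85, mem[0x04]=0x5c

MEM[0x13,0x19,0x04] = 5c 85 5c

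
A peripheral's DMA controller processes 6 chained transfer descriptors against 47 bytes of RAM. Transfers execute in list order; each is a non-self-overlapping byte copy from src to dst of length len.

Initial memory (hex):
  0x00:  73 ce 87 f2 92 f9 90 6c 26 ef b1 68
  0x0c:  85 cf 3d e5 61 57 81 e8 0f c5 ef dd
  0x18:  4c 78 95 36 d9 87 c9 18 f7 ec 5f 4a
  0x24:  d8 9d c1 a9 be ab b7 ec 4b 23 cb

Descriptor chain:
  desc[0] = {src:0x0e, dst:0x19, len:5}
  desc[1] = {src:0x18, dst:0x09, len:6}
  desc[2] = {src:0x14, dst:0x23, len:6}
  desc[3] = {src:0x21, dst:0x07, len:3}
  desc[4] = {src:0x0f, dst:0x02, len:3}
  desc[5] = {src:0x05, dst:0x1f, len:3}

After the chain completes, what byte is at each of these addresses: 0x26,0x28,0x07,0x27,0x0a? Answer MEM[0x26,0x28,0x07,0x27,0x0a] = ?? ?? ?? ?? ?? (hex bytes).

D0: mem[0x19..0x1d] <- [3d e5 61 57 81]
D1: mem[0x09..0x0e] <- [4c 3d e5 61 57 81]
D2: mem[0x23..0x28] <- [0f c5 ef dd 4c 3d]
D3: mem[0x07..0x09] <- [ec 5f 0f]
D4: mem[0x02..0x04] <- [e5 61 57]
D5: mem[0x1f..0x21] <- [f9 90 ec]
query mem[0x26]=0xdd, mem[0x28]=0x3d, mem[0x07]=0xec, mem[0x27]=0x4c, mem[0x0a]=0x3d

MEM[0x26,0x28,0x07,0x27,0x0a] = dd 3d ec 4c 3d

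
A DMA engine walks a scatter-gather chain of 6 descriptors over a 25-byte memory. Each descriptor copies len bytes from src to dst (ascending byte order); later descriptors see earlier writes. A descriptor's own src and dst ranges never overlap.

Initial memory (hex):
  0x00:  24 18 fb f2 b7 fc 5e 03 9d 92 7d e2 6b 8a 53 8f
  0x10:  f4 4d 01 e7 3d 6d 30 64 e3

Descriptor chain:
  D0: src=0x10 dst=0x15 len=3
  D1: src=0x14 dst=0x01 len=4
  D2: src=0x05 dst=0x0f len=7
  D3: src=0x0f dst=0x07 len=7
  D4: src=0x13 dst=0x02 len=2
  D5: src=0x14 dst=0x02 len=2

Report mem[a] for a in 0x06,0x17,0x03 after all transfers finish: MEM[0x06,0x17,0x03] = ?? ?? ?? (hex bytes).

  after D0: wrote 3B at 0x15 = f44d01
  after D1: wrote 4B at 0x01 = 3df44d01
  after D2: wrote 7B at 0x0f = fc5e039d927de2
  after D3: wrote 7B at 0x07 = fc5e039d927de2
  after D4: wrote 2B at 0x02 = 927d
  after D5: wrote 2B at 0x02 = 7de2
query mem[0x06]=0x5e, mem[0x17]=0x01, mem[0x03]=0xe2

MEM[0x06,0x17,0x03] = 5e 01 e2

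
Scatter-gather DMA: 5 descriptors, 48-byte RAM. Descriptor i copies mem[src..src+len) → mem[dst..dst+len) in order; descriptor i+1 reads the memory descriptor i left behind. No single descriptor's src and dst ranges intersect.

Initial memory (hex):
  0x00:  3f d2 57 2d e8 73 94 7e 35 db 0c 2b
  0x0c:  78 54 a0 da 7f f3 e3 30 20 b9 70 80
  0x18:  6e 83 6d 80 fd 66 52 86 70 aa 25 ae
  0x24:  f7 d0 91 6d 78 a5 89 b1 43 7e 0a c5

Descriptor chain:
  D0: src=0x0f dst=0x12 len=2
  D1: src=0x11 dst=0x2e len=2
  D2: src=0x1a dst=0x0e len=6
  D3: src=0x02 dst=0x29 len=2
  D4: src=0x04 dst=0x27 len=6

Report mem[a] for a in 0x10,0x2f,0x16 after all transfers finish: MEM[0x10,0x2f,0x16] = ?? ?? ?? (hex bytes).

D0: mem[0x12..0x13] <- [da 7f]
D1: mem[0x2e..0x2f] <- [f3 da]
D2: mem[0x0e..0x13] <- [6d 80 fd 66 52 86]
D3: mem[0x29..0x2a] <- [57 2d]
D4: mem[0x27..0x2c] <- [e8 73 94 7e 35 db]
query mem[0x10]=0xfd, mem[0x2f]=0xda, mem[0x16]=0x70

MEM[0x10,0x2f,0x16] = fd da 70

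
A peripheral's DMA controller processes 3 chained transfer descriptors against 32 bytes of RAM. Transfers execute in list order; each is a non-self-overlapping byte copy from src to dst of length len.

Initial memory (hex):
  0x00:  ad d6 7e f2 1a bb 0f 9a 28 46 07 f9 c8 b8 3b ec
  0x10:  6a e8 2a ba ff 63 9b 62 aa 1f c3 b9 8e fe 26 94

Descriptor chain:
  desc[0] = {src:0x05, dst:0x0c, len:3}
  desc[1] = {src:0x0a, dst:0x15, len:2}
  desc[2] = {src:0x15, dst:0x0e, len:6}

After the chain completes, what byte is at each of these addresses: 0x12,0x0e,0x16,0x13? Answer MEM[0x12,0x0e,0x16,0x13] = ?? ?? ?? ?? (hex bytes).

MEM[0x12,0x0e,0x16,0x13] = 1f 07 f9 c3

  after D0: wrote 3B at 0x0c = bb0f9a
  after D1: wrote 2B at 0x15 = 07f9
  after D2: wrote 6B at 0x0e = 07f962aa1fc3
query mem[0x12]=0x1f, mem[0x0e]=0x07, mem[0x16]=0xf9, mem[0x13]=0xc3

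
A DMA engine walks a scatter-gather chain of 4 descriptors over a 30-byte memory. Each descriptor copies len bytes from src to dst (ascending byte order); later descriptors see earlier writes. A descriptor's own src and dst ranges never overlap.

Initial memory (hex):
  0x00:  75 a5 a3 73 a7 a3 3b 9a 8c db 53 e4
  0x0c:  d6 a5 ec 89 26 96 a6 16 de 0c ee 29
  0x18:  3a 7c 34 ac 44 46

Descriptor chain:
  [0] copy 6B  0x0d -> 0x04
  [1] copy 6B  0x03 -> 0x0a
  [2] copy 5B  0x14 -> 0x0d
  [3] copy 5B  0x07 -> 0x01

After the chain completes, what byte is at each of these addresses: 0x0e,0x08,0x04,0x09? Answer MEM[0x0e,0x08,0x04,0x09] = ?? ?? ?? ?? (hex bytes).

MEM[0x0e,0x08,0x04,0x09] = 0c 96 73 a6

  after D0: wrote 6B at 0x04 = a5ec892696a6
  after D1: wrote 6B at 0x0a = 73a5ec892696
  after D2: wrote 5B at 0x0d = de0cee293a
  after D3: wrote 5B at 0x01 = 2696a673a5
query mem[0x0e]=0x0c, mem[0x08]=0x96, mem[0x04]=0x73, mem[0x09]=0xa6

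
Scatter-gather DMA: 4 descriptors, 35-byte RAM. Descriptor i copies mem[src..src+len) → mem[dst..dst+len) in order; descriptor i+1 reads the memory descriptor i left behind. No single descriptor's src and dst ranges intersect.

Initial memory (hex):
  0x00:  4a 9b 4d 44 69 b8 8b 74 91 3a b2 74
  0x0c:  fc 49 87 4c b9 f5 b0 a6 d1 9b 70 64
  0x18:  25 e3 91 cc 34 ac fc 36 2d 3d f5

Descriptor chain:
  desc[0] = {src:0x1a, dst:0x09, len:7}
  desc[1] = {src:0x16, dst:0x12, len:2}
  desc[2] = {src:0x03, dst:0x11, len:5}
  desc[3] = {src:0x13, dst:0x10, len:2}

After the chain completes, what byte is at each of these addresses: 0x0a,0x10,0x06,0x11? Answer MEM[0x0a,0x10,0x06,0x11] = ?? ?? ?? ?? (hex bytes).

[0] 0x1a->0x09 len=7 : 91 cc 34 ac fc 36 2d
[1] 0x16->0x12 len=2 : 70 64
[2] 0x03->0x11 len=5 : 44 69 b8 8b 74
[3] 0x13->0x10 len=2 : b8 8b
query mem[0x0a]=0xcc, mem[0x10]=0xb8, mem[0x06]=0x8b, mem[0x11]=0x8b

MEM[0x0a,0x10,0x06,0x11] = cc b8 8b 8b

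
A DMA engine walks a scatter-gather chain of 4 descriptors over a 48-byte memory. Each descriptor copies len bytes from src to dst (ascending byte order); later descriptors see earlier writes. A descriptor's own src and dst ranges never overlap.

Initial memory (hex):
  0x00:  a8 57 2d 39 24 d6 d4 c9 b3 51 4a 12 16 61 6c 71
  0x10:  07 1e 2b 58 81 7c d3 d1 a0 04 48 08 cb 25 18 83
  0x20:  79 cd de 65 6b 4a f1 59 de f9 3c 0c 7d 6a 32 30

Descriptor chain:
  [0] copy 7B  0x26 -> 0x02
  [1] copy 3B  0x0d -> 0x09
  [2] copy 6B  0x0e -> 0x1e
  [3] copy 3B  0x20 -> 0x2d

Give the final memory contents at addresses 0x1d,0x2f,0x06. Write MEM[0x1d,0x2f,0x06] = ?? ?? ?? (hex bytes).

MEM[0x1d,0x2f,0x06] = 25 2b 3c

D0: mem[0x02..0x08] <- [f1 59 de f9 3c 0c 7d]
D1: mem[0x09..0x0b] <- [61 6c 71]
D2: mem[0x1e..0x23] <- [6c 71 07 1e 2b 58]
D3: mem[0x2d..0x2f] <- [07 1e 2b]
query mem[0x1d]=0x25, mem[0x2f]=0x2b, mem[0x06]=0x3c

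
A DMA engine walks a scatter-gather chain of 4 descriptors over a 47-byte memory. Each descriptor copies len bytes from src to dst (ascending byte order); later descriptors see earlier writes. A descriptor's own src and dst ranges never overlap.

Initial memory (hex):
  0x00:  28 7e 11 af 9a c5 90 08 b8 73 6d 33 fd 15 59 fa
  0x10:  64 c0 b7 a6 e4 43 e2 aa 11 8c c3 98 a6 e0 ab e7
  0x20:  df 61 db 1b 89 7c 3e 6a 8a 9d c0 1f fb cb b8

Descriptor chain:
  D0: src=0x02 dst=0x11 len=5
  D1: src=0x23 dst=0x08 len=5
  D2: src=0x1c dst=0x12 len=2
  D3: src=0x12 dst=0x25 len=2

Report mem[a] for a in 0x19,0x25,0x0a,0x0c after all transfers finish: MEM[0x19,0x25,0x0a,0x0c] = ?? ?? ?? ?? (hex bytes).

#0 dst[0x11+5] := {0x11,0xaf,0x9a,0xc5,0x90}
#1 dst[0x08+5] := {0x1b,0x89,0x7c,0x3e,0x6a}
#2 dst[0x12+2] := {0xa6,0xe0}
#3 dst[0x25+2] := {0xa6,0xe0}
query mem[0x19]=0x8c, mem[0x25]=0xa6, mem[0x0a]=0x7c, mem[0x0c]=0x6a

MEM[0x19,0x25,0x0a,0x0c] = 8c a6 7c 6a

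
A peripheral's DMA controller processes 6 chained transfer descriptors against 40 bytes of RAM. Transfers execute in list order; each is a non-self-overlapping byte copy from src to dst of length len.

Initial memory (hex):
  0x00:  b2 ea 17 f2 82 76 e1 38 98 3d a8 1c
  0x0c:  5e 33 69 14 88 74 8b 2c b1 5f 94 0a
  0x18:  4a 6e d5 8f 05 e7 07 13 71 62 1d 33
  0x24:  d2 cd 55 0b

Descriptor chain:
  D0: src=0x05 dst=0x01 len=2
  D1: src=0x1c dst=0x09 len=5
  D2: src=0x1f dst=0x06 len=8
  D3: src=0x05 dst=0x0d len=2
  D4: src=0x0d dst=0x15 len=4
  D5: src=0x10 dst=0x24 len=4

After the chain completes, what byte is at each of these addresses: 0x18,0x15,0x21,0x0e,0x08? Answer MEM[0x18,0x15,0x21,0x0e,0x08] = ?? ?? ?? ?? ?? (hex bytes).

#0 dst[0x01+2] := {0x76,0xe1}
#1 dst[0x09+5] := {0x05,0xe7,0x07,0x13,0x71}
#2 dst[0x06+8] := {0x13,0x71,0x62,0x1d,0x33,0xd2,0xcd,0x55}
#3 dst[0x0d+2] := {0x76,0x13}
#4 dst[0x15+4] := {0x76,0x13,0x14,0x88}
#5 dst[0x24+4] := {0x88,0x74,0x8b,0x2c}
query mem[0x18]=0x88, mem[0x15]=0x76, mem[0x21]=0x62, mem[0x0e]=0x13, mem[0x08]=0x62

MEM[0x18,0x15,0x21,0x0e,0x08] = 88 76 62 13 62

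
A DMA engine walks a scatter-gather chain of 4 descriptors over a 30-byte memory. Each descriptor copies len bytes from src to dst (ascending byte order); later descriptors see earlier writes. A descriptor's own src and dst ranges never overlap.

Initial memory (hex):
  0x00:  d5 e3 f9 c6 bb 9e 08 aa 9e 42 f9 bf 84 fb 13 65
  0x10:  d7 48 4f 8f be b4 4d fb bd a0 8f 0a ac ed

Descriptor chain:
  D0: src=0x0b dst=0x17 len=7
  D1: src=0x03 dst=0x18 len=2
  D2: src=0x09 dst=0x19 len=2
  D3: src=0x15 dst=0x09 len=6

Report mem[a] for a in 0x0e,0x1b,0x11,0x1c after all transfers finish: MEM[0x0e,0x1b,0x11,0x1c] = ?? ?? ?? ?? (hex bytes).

MEM[0x0e,0x1b,0x11,0x1c] = f9 65 48 d7

#0 dst[0x17+7] := {0xbf,0x84,0xfb,0x13,0x65,0xd7,0x48}
#1 dst[0x18+2] := {0xc6,0xbb}
#2 dst[0x19+2] := {0x42,0xf9}
#3 dst[0x09+6] := {0xb4,0x4d,0xbf,0xc6,0x42,0xf9}
query mem[0x0e]=0xf9, mem[0x1b]=0x65, mem[0x11]=0x48, mem[0x1c]=0xd7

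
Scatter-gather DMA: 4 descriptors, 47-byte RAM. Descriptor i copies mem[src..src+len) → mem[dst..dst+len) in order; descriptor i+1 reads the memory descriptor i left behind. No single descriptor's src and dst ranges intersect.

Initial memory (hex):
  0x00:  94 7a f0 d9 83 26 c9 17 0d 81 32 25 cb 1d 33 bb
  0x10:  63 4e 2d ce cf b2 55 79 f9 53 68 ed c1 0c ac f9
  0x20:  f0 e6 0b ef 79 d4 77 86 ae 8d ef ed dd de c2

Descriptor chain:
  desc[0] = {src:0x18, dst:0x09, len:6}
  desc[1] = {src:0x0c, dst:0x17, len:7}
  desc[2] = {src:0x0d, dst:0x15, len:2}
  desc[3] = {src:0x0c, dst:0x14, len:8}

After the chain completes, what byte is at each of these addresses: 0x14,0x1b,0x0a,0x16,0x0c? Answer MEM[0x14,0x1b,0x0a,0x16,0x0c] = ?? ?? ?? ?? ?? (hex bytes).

MEM[0x14,0x1b,0x0a,0x16,0x0c] = ed ce 53 0c ed

D0: mem[0x09..0x0e] <- [f9 53 68 ed c1 0c]
D1: mem[0x17..0x1d] <- [ed c1 0c bb 63 4e 2d]
D2: mem[0x15..0x16] <- [c1 0c]
D3: mem[0x14..0x1b] <- [ed c1 0c bb 63 4e 2d ce]
query mem[0x14]=0xed, mem[0x1b]=0xce, mem[0x0a]=0x53, mem[0x16]=0x0c, mem[0x0c]=0xed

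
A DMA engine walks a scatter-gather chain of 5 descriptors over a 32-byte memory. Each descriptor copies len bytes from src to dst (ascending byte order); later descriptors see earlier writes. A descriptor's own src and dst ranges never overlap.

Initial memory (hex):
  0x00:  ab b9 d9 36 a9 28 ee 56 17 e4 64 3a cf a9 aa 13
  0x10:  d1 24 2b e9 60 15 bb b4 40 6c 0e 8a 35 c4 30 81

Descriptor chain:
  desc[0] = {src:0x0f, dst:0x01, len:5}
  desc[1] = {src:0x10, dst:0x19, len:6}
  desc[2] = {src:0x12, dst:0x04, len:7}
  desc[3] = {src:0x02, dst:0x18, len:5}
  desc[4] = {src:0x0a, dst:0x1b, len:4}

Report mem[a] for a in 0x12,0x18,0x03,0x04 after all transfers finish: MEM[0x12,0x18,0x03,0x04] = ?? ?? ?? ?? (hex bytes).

MEM[0x12,0x18,0x03,0x04] = 2b d1 24 2b

[0] 0x0f->0x01 len=5 : 13 d1 24 2b e9
[1] 0x10->0x19 len=6 : d1 24 2b e9 60 15
[2] 0x12->0x04 len=7 : 2b e9 60 15 bb b4 40
[3] 0x02->0x18 len=5 : d1 24 2b e9 60
[4] 0x0a->0x1b len=4 : 40 3a cf a9
query mem[0x12]=0x2b, mem[0x18]=0xd1, mem[0x03]=0x24, mem[0x04]=0x2b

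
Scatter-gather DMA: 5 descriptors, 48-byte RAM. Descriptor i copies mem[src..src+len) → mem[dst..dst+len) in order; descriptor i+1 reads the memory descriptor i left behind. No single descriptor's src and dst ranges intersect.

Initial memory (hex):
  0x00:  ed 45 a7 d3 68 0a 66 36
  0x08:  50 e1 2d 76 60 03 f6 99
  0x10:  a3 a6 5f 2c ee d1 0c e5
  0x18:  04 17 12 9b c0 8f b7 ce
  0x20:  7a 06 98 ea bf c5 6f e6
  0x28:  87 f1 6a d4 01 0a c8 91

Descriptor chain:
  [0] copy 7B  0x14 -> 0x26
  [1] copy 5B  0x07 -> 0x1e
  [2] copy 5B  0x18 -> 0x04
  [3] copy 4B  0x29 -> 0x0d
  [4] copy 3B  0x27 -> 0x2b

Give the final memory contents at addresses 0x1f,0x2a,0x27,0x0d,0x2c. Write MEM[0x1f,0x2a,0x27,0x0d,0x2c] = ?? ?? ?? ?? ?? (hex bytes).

MEM[0x1f,0x2a,0x27,0x0d,0x2c] = 50 04 d1 e5 0c

#0 dst[0x26+7] := {0xee,0xd1,0x0c,0xe5,0x04,0x17,0x12}
#1 dst[0x1e+5] := {0x36,0x50,0xe1,0x2d,0x76}
#2 dst[0x04+5] := {0x04,0x17,0x12,0x9b,0xc0}
#3 dst[0x0d+4] := {0xe5,0x04,0x17,0x12}
#4 dst[0x2b+3] := {0xd1,0x0c,0xe5}
query mem[0x1f]=0x50, mem[0x2a]=0x04, mem[0x27]=0xd1, mem[0x0d]=0xe5, mem[0x2c]=0x0c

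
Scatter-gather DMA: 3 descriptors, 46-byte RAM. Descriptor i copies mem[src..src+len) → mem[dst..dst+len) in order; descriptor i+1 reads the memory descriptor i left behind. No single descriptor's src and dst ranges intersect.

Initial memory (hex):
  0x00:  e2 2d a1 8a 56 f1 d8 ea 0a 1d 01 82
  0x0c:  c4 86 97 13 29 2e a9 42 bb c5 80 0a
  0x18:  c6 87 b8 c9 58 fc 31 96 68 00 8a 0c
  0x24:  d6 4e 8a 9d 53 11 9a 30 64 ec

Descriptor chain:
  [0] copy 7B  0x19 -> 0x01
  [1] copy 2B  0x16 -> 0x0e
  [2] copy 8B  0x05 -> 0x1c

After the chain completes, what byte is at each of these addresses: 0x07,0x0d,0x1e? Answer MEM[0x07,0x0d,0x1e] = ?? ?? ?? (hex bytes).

  after D0: wrote 7B at 0x01 = 87b8c958fc3196
  after D1: wrote 2B at 0x0e = 800a
  after D2: wrote 8B at 0x1c = fc31960a1d0182c4
query mem[0x07]=0x96, mem[0x0d]=0x86, mem[0x1e]=0x96

MEM[0x07,0x0d,0x1e] = 96 86 96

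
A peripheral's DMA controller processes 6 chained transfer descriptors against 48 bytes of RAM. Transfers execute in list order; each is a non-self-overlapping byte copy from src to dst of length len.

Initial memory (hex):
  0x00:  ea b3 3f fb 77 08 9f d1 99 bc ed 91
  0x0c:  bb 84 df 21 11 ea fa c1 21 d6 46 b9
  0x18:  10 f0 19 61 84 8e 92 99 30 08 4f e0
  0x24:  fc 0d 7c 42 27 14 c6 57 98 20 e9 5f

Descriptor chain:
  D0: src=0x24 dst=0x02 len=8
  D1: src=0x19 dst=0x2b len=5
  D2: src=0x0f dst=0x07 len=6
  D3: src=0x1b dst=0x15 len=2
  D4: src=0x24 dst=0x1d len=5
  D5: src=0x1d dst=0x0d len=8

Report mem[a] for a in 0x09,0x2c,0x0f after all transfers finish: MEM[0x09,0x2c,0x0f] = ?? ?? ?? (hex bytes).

#0 dst[0x02+8] := {0xfc,0x0d,0x7c,0x42,0x27,0x14,0xc6,0x57}
#1 dst[0x2b+5] := {0xf0,0x19,0x61,0x84,0x8e}
#2 dst[0x07+6] := {0x21,0x11,0xea,0xfa,0xc1,0x21}
#3 dst[0x15+2] := {0x61,0x84}
#4 dst[0x1d+5] := {0xfc,0x0d,0x7c,0x42,0x27}
#5 dst[0x0d+8] := {0xfc,0x0d,0x7c,0x42,0x27,0x4f,0xe0,0xfc}
query mem[0x09]=0xea, mem[0x2c]=0x19, mem[0x0f]=0x7c

MEM[0x09,0x2c,0x0f] = ea 19 7c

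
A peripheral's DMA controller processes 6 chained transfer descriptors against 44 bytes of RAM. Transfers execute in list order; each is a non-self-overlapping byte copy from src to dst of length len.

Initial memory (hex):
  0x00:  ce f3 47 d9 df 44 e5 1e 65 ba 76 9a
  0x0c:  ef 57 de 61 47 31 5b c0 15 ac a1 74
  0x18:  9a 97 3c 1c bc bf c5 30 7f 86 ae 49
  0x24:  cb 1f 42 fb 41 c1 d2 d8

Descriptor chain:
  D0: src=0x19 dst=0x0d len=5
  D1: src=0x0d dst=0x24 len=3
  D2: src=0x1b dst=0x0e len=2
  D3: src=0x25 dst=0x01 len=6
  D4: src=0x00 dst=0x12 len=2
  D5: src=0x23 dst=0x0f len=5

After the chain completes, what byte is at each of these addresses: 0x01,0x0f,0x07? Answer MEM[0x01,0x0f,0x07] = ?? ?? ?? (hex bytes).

MEM[0x01,0x0f,0x07] = 3c 49 1e

D0: mem[0x0d..0x11] <- [97 3c 1c bc bf]
D1: mem[0x24..0x26] <- [97 3c 1c]
D2: mem[0x0e..0x0f] <- [1c bc]
D3: mem[0x01..0x06] <- [3c 1c fb 41 c1 d2]
D4: mem[0x12..0x13] <- [ce 3c]
D5: mem[0x0f..0x13] <- [49 97 3c 1c fb]
query mem[0x01]=0x3c, mem[0x0f]=0x49, mem[0x07]=0x1e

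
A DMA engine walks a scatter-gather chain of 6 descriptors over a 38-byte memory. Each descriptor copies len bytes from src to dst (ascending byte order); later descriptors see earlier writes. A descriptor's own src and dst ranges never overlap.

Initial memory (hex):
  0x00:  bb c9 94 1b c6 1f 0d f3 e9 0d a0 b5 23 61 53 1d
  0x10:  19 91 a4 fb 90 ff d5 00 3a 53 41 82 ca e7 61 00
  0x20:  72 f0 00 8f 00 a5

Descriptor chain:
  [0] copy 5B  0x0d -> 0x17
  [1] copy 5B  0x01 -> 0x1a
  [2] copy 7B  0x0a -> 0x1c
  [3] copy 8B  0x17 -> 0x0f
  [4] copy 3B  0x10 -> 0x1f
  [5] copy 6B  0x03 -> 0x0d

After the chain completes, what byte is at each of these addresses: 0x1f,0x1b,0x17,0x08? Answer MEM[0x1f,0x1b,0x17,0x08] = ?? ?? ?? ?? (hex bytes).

D0: mem[0x17..0x1b] <- [61 53 1d 19 91]
D1: mem[0x1a..0x1e] <- [c9 94 1b c6 1f]
D2: mem[0x1c..0x22] <- [a0 b5 23 61 53 1d 19]
D3: mem[0x0f..0x16] <- [61 53 1d c9 94 a0 b5 23]
D4: mem[0x1f..0x21] <- [53 1d c9]
D5: mem[0x0d..0x12] <- [1b c6 1f 0d f3 e9]
query mem[0x1f]=0x53, mem[0x1b]=0x94, mem[0x17]=0x61, mem[0x08]=0xe9

MEM[0x1f,0x1b,0x17,0x08] = 53 94 61 e9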